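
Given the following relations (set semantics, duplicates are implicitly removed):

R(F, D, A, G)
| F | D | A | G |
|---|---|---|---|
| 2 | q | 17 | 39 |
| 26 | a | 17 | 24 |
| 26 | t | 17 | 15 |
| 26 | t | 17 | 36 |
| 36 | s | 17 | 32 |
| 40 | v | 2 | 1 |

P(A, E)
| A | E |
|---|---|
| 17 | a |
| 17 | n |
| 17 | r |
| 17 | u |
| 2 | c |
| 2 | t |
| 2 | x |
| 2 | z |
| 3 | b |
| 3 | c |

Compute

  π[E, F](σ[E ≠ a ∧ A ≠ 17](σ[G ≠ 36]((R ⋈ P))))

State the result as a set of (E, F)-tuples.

{(c, 40), (t, 40), (x, 40), (z, 40)}

Natural join on A: {(2, q, 17, 39, a), (2, q, 17, 39, n), (2, q, 17, 39, r), (2, q, 17, 39, u), (26, a, 17, 24, a), (26, a, 17, 24, n), (26, a, 17, 24, r), (26, a, 17, 24, u), (26, t, 17, 15, a), (26, t, 17, 15, n), (26, t, 17, 15, r), (26, t, 17, 15, u), (26, t, 17, 36, a), (26, t, 17, 36, n), (26, t, 17, 36, r), (26, t, 17, 36, u), (36, s, 17, 32, a), (36, s, 17, 32, n), (36, s, 17, 32, r), (36, s, 17, 32, u), (40, v, 2, 1, c), (40, v, 2, 1, t), (40, v, 2, 1, x), (40, v, 2, 1, z)}
σ[G ≠ 36]: keep tuples satisfying G ≠ 36 → {(2, q, 17, 39, a), (2, q, 17, 39, n), (2, q, 17, 39, r), (2, q, 17, 39, u), (26, a, 17, 24, a), (26, a, 17, 24, n), (26, a, 17, 24, r), (26, a, 17, 24, u), (26, t, 17, 15, a), (26, t, 17, 15, n), (26, t, 17, 15, r), (26, t, 17, 15, u), (36, s, 17, 32, a), (36, s, 17, 32, n), (36, s, 17, 32, r), (36, s, 17, 32, u), (40, v, 2, 1, c), (40, v, 2, 1, t), (40, v, 2, 1, x), (40, v, 2, 1, z)}
σ[E ≠ a ∧ A ≠ 17]: keep tuples satisfying E ≠ a ∧ A ≠ 17 → {(40, v, 2, 1, c), (40, v, 2, 1, t), (40, v, 2, 1, x), (40, v, 2, 1, z)}
Keep only column(s) E, F: {(c, 40), (t, 40), (x, 40), (z, 40)}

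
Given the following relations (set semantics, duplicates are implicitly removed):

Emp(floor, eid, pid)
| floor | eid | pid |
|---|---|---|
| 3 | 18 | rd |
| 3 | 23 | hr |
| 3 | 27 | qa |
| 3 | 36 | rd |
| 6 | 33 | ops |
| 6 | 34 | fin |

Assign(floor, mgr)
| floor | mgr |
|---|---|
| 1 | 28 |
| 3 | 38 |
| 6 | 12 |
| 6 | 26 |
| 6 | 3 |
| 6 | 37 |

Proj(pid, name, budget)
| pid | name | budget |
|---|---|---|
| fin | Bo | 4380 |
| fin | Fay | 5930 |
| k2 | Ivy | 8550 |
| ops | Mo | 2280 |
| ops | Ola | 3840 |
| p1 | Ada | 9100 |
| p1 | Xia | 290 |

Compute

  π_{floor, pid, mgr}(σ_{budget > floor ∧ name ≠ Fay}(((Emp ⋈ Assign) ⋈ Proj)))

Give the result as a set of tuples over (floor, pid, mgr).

Natural join on floor: {(3, 18, rd, 38), (3, 23, hr, 38), (3, 27, qa, 38), (3, 36, rd, 38), (6, 33, ops, 12), (6, 33, ops, 26), (6, 33, ops, 3), (6, 33, ops, 37), (6, 34, fin, 12), (6, 34, fin, 26), (6, 34, fin, 3), (6, 34, fin, 37)}
Natural join on pid: {(6, 33, ops, 12, Mo, 2280), (6, 33, ops, 12, Ola, 3840), (6, 33, ops, 26, Mo, 2280), (6, 33, ops, 26, Ola, 3840), (6, 33, ops, 3, Mo, 2280), (6, 33, ops, 3, Ola, 3840), (6, 33, ops, 37, Mo, 2280), (6, 33, ops, 37, Ola, 3840), (6, 34, fin, 12, Bo, 4380), (6, 34, fin, 12, Fay, 5930), (6, 34, fin, 26, Bo, 4380), (6, 34, fin, 26, Fay, 5930), (6, 34, fin, 3, Bo, 4380), (6, 34, fin, 3, Fay, 5930), (6, 34, fin, 37, Bo, 4380), (6, 34, fin, 37, Fay, 5930)}
Apply σ_{budget > floor ∧ name ≠ Fay}; surviving tuples: {(6, 33, ops, 12, Mo, 2280), (6, 33, ops, 12, Ola, 3840), (6, 33, ops, 26, Mo, 2280), (6, 33, ops, 26, Ola, 3840), (6, 33, ops, 3, Mo, 2280), (6, 33, ops, 3, Ola, 3840), (6, 33, ops, 37, Mo, 2280), (6, 33, ops, 37, Ola, 3840), (6, 34, fin, 12, Bo, 4380), (6, 34, fin, 26, Bo, 4380), (6, 34, fin, 3, Bo, 4380), (6, 34, fin, 37, Bo, 4380)}
Keep only column(s) floor, pid, mgr (4 duplicate(s) eliminated): {(6, fin, 12), (6, fin, 26), (6, fin, 3), (6, fin, 37), (6, ops, 12), (6, ops, 26), (6, ops, 3), (6, ops, 37)}

{(6, fin, 12), (6, fin, 26), (6, fin, 3), (6, fin, 37), (6, ops, 12), (6, ops, 26), (6, ops, 3), (6, ops, 37)}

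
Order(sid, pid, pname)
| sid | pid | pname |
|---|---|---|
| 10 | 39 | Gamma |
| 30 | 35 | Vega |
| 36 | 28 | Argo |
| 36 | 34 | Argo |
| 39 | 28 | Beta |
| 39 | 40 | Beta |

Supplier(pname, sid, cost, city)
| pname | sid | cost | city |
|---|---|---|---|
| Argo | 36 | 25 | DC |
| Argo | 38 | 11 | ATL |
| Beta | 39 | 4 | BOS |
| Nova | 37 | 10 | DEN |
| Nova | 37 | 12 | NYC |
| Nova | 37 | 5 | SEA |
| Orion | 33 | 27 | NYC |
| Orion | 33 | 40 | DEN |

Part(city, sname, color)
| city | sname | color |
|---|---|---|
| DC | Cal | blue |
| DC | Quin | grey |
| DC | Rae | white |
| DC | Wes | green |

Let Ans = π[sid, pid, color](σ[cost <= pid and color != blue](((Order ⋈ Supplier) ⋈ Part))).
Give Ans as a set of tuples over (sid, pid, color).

{(36, 28, green), (36, 28, grey), (36, 28, white), (36, 34, green), (36, 34, grey), (36, 34, white)}

Joining Order and Supplier on sid, pname yields {(36, 28, Argo, 25, DC), (36, 34, Argo, 25, DC), (39, 28, Beta, 4, BOS), (39, 40, Beta, 4, BOS)}.
Joining (Order ⋈ Supplier) and Part on city yields {(36, 28, Argo, 25, DC, Cal, blue), (36, 28, Argo, 25, DC, Quin, grey), (36, 28, Argo, 25, DC, Rae, white), (36, 28, Argo, 25, DC, Wes, green), (36, 34, Argo, 25, DC, Cal, blue), (36, 34, Argo, 25, DC, Quin, grey), (36, 34, Argo, 25, DC, Rae, white), (36, 34, Argo, 25, DC, Wes, green)}.
Filtering on cost <= pid and color != blue leaves {(36, 28, Argo, 25, DC, Quin, grey), (36, 28, Argo, 25, DC, Rae, white), (36, 28, Argo, 25, DC, Wes, green), (36, 34, Argo, 25, DC, Quin, grey), (36, 34, Argo, 25, DC, Rae, white), (36, 34, Argo, 25, DC, Wes, green)}.
π_{sid, pid, color} gives {(36, 28, green), (36, 28, grey), (36, 28, white), (36, 34, green), (36, 34, grey), (36, 34, white)}.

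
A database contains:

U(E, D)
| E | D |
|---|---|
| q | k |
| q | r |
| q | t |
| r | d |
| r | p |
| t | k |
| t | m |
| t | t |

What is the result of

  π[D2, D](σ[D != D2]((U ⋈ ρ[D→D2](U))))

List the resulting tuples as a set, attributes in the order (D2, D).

{(d, p), (k, m), (k, r), (k, t), (m, k), (m, t), (p, d), (r, k), (r, t), (t, k), (t, m), (t, r)}

ρ[D→D2]: schema becomes (E, D2); tuples unchanged.
Joining U and ρ[D→D2](U) on E yields {(q, k, k), (q, k, r), (q, k, t), (q, r, k), (q, r, r), (q, r, t), (q, t, k), (q, t, r), (q, t, t), (r, d, d), (r, d, p), (r, p, d), (r, p, p), (t, k, k), (t, k, m), (t, k, t), (t, m, k), (t, m, m), (t, m, t), (t, t, k), (t, t, m), (t, t, t)}.
Apply σ_{D != D2}; surviving tuples: {(q, k, r), (q, k, t), (q, r, k), (q, r, t), (q, t, k), (q, t, r), (r, d, p), (r, p, d), (t, k, m), (t, k, t), (t, m, k), (t, m, t), (t, t, k), (t, t, m)}
Keep only column(s) D2, D (2 duplicate(s) eliminated): {(d, p), (k, m), (k, r), (k, t), (m, k), (m, t), (p, d), (r, k), (r, t), (t, k), (t, m), (t, r)}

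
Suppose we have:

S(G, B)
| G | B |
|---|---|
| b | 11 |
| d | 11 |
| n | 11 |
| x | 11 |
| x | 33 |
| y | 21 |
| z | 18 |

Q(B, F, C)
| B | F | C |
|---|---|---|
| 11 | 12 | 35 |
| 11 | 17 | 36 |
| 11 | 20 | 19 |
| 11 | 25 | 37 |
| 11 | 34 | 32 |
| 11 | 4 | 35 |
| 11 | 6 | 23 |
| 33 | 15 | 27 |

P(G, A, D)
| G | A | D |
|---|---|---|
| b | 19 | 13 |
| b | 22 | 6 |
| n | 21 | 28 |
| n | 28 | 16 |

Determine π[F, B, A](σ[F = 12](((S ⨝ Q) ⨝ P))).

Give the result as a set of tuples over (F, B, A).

Joining S and Q on B yields {(b, 11, 12, 35), (b, 11, 17, 36), (b, 11, 20, 19), (b, 11, 25, 37), (b, 11, 34, 32), (b, 11, 4, 35), (b, 11, 6, 23), (d, 11, 12, 35), (d, 11, 17, 36), (d, 11, 20, 19), (d, 11, 25, 37), (d, 11, 34, 32), (d, 11, 4, 35), (d, 11, 6, 23), (n, 11, 12, 35), (n, 11, 17, 36), (n, 11, 20, 19), (n, 11, 25, 37), (n, 11, 34, 32), (n, 11, 4, 35), (n, 11, 6, 23), (x, 11, 12, 35), (x, 11, 17, 36), (x, 11, 20, 19), (x, 11, 25, 37), (x, 11, 34, 32), (x, 11, 4, 35), (x, 11, 6, 23), (x, 33, 15, 27)}.
Joining (S ⨝ Q) and P on G yields {(b, 11, 12, 35, 19, 13), (b, 11, 12, 35, 22, 6), (b, 11, 17, 36, 19, 13), (b, 11, 17, 36, 22, 6), (b, 11, 20, 19, 19, 13), (b, 11, 20, 19, 22, 6), (b, 11, 25, 37, 19, 13), (b, 11, 25, 37, 22, 6), (b, 11, 34, 32, 19, 13), (b, 11, 34, 32, 22, 6), (b, 11, 4, 35, 19, 13), (b, 11, 4, 35, 22, 6), (b, 11, 6, 23, 19, 13), (b, 11, 6, 23, 22, 6), (n, 11, 12, 35, 21, 28), (n, 11, 12, 35, 28, 16), (n, 11, 17, 36, 21, 28), (n, 11, 17, 36, 28, 16), (n, 11, 20, 19, 21, 28), (n, 11, 20, 19, 28, 16), (n, 11, 25, 37, 21, 28), (n, 11, 25, 37, 28, 16), (n, 11, 34, 32, 21, 28), (n, 11, 34, 32, 28, 16), (n, 11, 4, 35, 21, 28), (n, 11, 4, 35, 28, 16), (n, 11, 6, 23, 21, 28), (n, 11, 6, 23, 28, 16)}.
σ[F = 12]: keep tuples satisfying F = 12 → {(b, 11, 12, 35, 19, 13), (b, 11, 12, 35, 22, 6), (n, 11, 12, 35, 21, 28), (n, 11, 12, 35, 28, 16)}
π_{F, B, A} gives {(12, 11, 19), (12, 11, 21), (12, 11, 22), (12, 11, 28)}.

{(12, 11, 19), (12, 11, 21), (12, 11, 22), (12, 11, 28)}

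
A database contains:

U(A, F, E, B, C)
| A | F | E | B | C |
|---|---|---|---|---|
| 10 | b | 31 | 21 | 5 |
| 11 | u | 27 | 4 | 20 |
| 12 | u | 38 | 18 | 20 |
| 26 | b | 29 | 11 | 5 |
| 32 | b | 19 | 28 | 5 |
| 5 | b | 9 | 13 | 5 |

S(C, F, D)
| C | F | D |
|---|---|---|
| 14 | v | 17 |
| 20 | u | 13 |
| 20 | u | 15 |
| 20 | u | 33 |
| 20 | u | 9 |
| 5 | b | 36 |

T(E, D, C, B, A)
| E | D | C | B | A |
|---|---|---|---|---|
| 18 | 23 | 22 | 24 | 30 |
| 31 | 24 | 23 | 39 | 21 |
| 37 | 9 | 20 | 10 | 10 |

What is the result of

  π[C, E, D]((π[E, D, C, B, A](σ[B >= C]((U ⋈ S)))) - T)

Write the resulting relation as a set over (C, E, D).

Joining U and S on F, C yields {(10, b, 31, 21, 5, 36), (11, u, 27, 4, 20, 13), (11, u, 27, 4, 20, 15), (11, u, 27, 4, 20, 33), (11, u, 27, 4, 20, 9), (12, u, 38, 18, 20, 13), (12, u, 38, 18, 20, 15), (12, u, 38, 18, 20, 33), (12, u, 38, 18, 20, 9), (26, b, 29, 11, 5, 36), (32, b, 19, 28, 5, 36), (5, b, 9, 13, 5, 36)}.
σ[B >= C]: keep tuples satisfying B >= C → {(10, b, 31, 21, 5, 36), (26, b, 29, 11, 5, 36), (32, b, 19, 28, 5, 36), (5, b, 9, 13, 5, 36)}
π_{E, D, C, B, A} gives {(19, 36, 5, 28, 32), (29, 36, 5, 11, 26), (31, 36, 5, 21, 10), (9, 36, 5, 13, 5)}.
Set difference of the two operands is {(19, 36, 5, 28, 32), (29, 36, 5, 11, 26), (31, 36, 5, 21, 10), (9, 36, 5, 13, 5)}.
π_{C, E, D} gives {(5, 19, 36), (5, 29, 36), (5, 31, 36), (5, 9, 36)}.

{(5, 19, 36), (5, 29, 36), (5, 31, 36), (5, 9, 36)}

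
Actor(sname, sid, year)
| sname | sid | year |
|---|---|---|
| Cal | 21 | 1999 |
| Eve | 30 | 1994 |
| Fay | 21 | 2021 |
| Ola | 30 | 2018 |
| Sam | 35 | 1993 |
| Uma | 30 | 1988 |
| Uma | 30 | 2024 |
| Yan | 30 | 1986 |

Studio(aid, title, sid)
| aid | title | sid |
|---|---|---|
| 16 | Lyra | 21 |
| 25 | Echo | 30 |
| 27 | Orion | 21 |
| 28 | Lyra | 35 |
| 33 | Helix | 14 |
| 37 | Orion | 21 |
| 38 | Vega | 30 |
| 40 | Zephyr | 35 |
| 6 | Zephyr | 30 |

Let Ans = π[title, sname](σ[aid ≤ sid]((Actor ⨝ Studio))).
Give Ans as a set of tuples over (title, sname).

{(Echo, Eve), (Echo, Ola), (Echo, Uma), (Echo, Yan), (Lyra, Cal), (Lyra, Fay), (Lyra, Sam), (Zephyr, Eve), (Zephyr, Ola), (Zephyr, Uma), (Zephyr, Yan)}

Natural join on sid: {(Cal, 21, 1999, 16, Lyra), (Cal, 21, 1999, 27, Orion), (Cal, 21, 1999, 37, Orion), (Eve, 30, 1994, 25, Echo), (Eve, 30, 1994, 38, Vega), (Eve, 30, 1994, 6, Zephyr), (Fay, 21, 2021, 16, Lyra), (Fay, 21, 2021, 27, Orion), (Fay, 21, 2021, 37, Orion), (Ola, 30, 2018, 25, Echo), (Ola, 30, 2018, 38, Vega), (Ola, 30, 2018, 6, Zephyr), (Sam, 35, 1993, 28, Lyra), (Sam, 35, 1993, 40, Zephyr), (Uma, 30, 1988, 25, Echo), (Uma, 30, 1988, 38, Vega), (Uma, 30, 1988, 6, Zephyr), (Uma, 30, 2024, 25, Echo), (Uma, 30, 2024, 38, Vega), (Uma, 30, 2024, 6, Zephyr), (Yan, 30, 1986, 25, Echo), (Yan, 30, 1986, 38, Vega), (Yan, 30, 1986, 6, Zephyr)}
σ[aid ≤ sid]: keep tuples satisfying aid ≤ sid → {(Cal, 21, 1999, 16, Lyra), (Eve, 30, 1994, 25, Echo), (Eve, 30, 1994, 6, Zephyr), (Fay, 21, 2021, 16, Lyra), (Ola, 30, 2018, 25, Echo), (Ola, 30, 2018, 6, Zephyr), (Sam, 35, 1993, 28, Lyra), (Uma, 30, 1988, 25, Echo), (Uma, 30, 1988, 6, Zephyr), (Uma, 30, 2024, 25, Echo), (Uma, 30, 2024, 6, Zephyr), (Yan, 30, 1986, 25, Echo), (Yan, 30, 1986, 6, Zephyr)}
Projecting to title, sname (2 duplicate(s) eliminated): {(Echo, Eve), (Echo, Ola), (Echo, Uma), (Echo, Yan), (Lyra, Cal), (Lyra, Fay), (Lyra, Sam), (Zephyr, Eve), (Zephyr, Ola), (Zephyr, Uma), (Zephyr, Yan)}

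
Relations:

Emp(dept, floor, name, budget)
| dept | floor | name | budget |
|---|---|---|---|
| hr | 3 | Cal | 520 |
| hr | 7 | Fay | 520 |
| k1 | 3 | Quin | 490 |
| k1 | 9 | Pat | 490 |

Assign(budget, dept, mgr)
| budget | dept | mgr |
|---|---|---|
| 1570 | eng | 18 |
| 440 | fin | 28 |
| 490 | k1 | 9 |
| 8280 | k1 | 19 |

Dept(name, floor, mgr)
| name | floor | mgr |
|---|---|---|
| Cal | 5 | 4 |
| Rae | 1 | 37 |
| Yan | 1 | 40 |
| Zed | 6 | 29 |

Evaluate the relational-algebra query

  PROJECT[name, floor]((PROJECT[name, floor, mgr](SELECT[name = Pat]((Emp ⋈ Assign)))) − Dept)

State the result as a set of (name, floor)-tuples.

{(Pat, 9)}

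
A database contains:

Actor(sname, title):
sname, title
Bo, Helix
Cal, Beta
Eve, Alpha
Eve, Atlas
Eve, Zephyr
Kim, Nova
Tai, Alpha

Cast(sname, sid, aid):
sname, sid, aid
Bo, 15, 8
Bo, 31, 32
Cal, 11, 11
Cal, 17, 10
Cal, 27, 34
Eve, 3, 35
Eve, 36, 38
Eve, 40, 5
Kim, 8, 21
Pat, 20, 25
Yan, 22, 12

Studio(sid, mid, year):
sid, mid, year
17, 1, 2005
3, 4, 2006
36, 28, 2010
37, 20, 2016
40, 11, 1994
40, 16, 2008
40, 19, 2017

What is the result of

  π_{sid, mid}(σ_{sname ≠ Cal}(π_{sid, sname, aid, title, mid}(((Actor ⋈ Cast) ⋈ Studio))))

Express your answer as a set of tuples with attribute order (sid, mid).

{(3, 4), (36, 28), (40, 11), (40, 16), (40, 19)}

Actor ⋈ Cast (natural join on sname): {(Bo, Helix, 15, 8), (Bo, Helix, 31, 32), (Cal, Beta, 11, 11), (Cal, Beta, 17, 10), (Cal, Beta, 27, 34), (Eve, Alpha, 3, 35), (Eve, Alpha, 36, 38), (Eve, Alpha, 40, 5), (Eve, Atlas, 3, 35), (Eve, Atlas, 36, 38), (Eve, Atlas, 40, 5), (Eve, Zephyr, 3, 35), (Eve, Zephyr, 36, 38), (Eve, Zephyr, 40, 5), (Kim, Nova, 8, 21)}
(Actor ⋈ Cast) ⋈ Studio (natural join on sid): {(Cal, Beta, 17, 10, 1, 2005), (Eve, Alpha, 3, 35, 4, 2006), (Eve, Alpha, 36, 38, 28, 2010), (Eve, Alpha, 40, 5, 11, 1994), (Eve, Alpha, 40, 5, 16, 2008), (Eve, Alpha, 40, 5, 19, 2017), (Eve, Atlas, 3, 35, 4, 2006), (Eve, Atlas, 36, 38, 28, 2010), (Eve, Atlas, 40, 5, 11, 1994), (Eve, Atlas, 40, 5, 16, 2008), (Eve, Atlas, 40, 5, 19, 2017), (Eve, Zephyr, 3, 35, 4, 2006), (Eve, Zephyr, 36, 38, 28, 2010), (Eve, Zephyr, 40, 5, 11, 1994), (Eve, Zephyr, 40, 5, 16, 2008), (Eve, Zephyr, 40, 5, 19, 2017)}
π[sid, sname, aid, title, mid]: project onto (sid, sname, aid, title, mid) → {(17, Cal, 10, Beta, 1), (3, Eve, 35, Alpha, 4), (3, Eve, 35, Atlas, 4), (3, Eve, 35, Zephyr, 4), (36, Eve, 38, Alpha, 28), (36, Eve, 38, Atlas, 28), (36, Eve, 38, Zephyr, 28), (40, Eve, 5, Alpha, 11), (40, Eve, 5, Alpha, 16), (40, Eve, 5, Alpha, 19), (40, Eve, 5, Atlas, 11), (40, Eve, 5, Atlas, 16), (40, Eve, 5, Atlas, 19), (40, Eve, 5, Zephyr, 11), (40, Eve, 5, Zephyr, 16), (40, Eve, 5, Zephyr, 19)}
Apply σ_{sname ≠ Cal}; surviving tuples: {(3, Eve, 35, Alpha, 4), (3, Eve, 35, Atlas, 4), (3, Eve, 35, Zephyr, 4), (36, Eve, 38, Alpha, 28), (36, Eve, 38, Atlas, 28), (36, Eve, 38, Zephyr, 28), (40, Eve, 5, Alpha, 11), (40, Eve, 5, Alpha, 16), (40, Eve, 5, Alpha, 19), (40, Eve, 5, Atlas, 11), (40, Eve, 5, Atlas, 16), (40, Eve, 5, Atlas, 19), (40, Eve, 5, Zephyr, 11), (40, Eve, 5, Zephyr, 16), (40, Eve, 5, Zephyr, 19)}
π[sid, mid]: project onto (sid, mid) (10 duplicate(s) eliminated) → {(3, 4), (36, 28), (40, 11), (40, 16), (40, 19)}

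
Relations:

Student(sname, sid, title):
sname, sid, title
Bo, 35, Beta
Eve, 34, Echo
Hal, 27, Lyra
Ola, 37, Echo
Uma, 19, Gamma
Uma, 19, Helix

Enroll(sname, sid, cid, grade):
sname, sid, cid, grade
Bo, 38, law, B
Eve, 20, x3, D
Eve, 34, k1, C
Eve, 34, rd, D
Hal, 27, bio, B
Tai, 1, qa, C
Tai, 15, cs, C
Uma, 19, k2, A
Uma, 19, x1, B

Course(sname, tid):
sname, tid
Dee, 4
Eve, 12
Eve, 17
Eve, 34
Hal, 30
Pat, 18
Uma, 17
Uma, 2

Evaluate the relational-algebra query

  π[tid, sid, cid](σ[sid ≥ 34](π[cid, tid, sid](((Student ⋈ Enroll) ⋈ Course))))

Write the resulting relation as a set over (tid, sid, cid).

{(12, 34, k1), (12, 34, rd), (17, 34, k1), (17, 34, rd), (34, 34, k1), (34, 34, rd)}

Natural join on sname, sid: {(Eve, 34, Echo, k1, C), (Eve, 34, Echo, rd, D), (Hal, 27, Lyra, bio, B), (Uma, 19, Gamma, k2, A), (Uma, 19, Gamma, x1, B), (Uma, 19, Helix, k2, A), (Uma, 19, Helix, x1, B)}
Natural join on sname: {(Eve, 34, Echo, k1, C, 12), (Eve, 34, Echo, k1, C, 17), (Eve, 34, Echo, k1, C, 34), (Eve, 34, Echo, rd, D, 12), (Eve, 34, Echo, rd, D, 17), (Eve, 34, Echo, rd, D, 34), (Hal, 27, Lyra, bio, B, 30), (Uma, 19, Gamma, k2, A, 17), (Uma, 19, Gamma, k2, A, 2), (Uma, 19, Gamma, x1, B, 17), (Uma, 19, Gamma, x1, B, 2), (Uma, 19, Helix, k2, A, 17), (Uma, 19, Helix, k2, A, 2), (Uma, 19, Helix, x1, B, 17), (Uma, 19, Helix, x1, B, 2)}
π[cid, tid, sid]: project onto (cid, tid, sid) (4 duplicate(s) eliminated) → {(bio, 30, 27), (k1, 12, 34), (k1, 17, 34), (k1, 34, 34), (k2, 17, 19), (k2, 2, 19), (rd, 12, 34), (rd, 17, 34), (rd, 34, 34), (x1, 17, 19), (x1, 2, 19)}
Selection sid ≥ 34: {(k1, 12, 34), (k1, 17, 34), (k1, 34, 34), (rd, 12, 34), (rd, 17, 34), (rd, 34, 34)}
π[tid, sid, cid]: project onto (tid, sid, cid) → {(12, 34, k1), (12, 34, rd), (17, 34, k1), (17, 34, rd), (34, 34, k1), (34, 34, rd)}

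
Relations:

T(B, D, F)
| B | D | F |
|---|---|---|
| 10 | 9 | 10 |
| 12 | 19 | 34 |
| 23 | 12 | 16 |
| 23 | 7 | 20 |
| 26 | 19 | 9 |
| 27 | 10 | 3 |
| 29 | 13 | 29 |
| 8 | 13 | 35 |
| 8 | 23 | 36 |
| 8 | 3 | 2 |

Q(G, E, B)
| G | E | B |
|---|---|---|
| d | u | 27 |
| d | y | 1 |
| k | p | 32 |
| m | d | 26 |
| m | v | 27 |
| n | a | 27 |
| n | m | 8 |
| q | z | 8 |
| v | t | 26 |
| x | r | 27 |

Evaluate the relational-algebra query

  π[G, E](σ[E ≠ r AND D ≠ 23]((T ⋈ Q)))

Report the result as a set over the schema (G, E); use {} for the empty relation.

{(d, u), (m, d), (m, v), (n, a), (n, m), (q, z), (v, t)}

T ⋈ Q (natural join on B): {(26, 19, 9, m, d), (26, 19, 9, v, t), (27, 10, 3, d, u), (27, 10, 3, m, v), (27, 10, 3, n, a), (27, 10, 3, x, r), (8, 13, 35, n, m), (8, 13, 35, q, z), (8, 23, 36, n, m), (8, 23, 36, q, z), (8, 3, 2, n, m), (8, 3, 2, q, z)}
Selection E ≠ r AND D ≠ 23: {(26, 19, 9, m, d), (26, 19, 9, v, t), (27, 10, 3, d, u), (27, 10, 3, m, v), (27, 10, 3, n, a), (8, 13, 35, n, m), (8, 13, 35, q, z), (8, 3, 2, n, m), (8, 3, 2, q, z)}
Keep only column(s) G, E (2 duplicate(s) eliminated): {(d, u), (m, d), (m, v), (n, a), (n, m), (q, z), (v, t)}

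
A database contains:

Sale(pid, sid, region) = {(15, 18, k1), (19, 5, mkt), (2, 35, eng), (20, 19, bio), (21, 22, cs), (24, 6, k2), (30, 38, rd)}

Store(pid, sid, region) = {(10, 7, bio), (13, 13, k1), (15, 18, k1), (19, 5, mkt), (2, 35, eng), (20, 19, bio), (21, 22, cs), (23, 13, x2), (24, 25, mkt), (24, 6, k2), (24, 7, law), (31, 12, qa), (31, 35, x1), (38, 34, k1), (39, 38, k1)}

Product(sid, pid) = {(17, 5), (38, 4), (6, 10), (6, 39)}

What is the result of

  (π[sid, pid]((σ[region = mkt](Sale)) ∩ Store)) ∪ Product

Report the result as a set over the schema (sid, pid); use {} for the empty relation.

σ[region = mkt]: keep tuples satisfying region = mkt → {(19, 5, mkt)}
Intersection: {(19, 5, mkt)} with {(10, 7, bio), (13, 13, k1), (15, 18, k1), (19, 5, mkt), (2, 35, eng), (20, 19, bio), (21, 22, cs), (23, 13, x2), (24, 25, mkt), (24, 6, k2), (24, 7, law), (31, 12, qa), (31, 35, x1), (38, 34, k1), (39, 38, k1)} → {(19, 5, mkt)}
π[sid, pid]: project onto (sid, pid) → {(5, 19)}
Union: {(5, 19)} with {(17, 5), (38, 4), (6, 10), (6, 39)} → {(17, 5), (38, 4), (5, 19), (6, 10), (6, 39)}

{(17, 5), (38, 4), (5, 19), (6, 10), (6, 39)}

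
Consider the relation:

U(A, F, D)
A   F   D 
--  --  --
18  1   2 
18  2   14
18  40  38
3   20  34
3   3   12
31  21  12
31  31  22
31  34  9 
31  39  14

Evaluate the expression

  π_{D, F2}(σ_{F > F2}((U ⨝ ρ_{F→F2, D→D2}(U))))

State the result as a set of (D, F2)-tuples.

{(14, 1), (14, 21), (14, 31), (14, 34), (22, 21), (34, 3), (38, 1), (38, 2), (9, 21), (9, 31)}

ρ[F→F2, D→D2]: schema becomes (A, F2, D2); tuples unchanged.
Joining U and ρ_{F→F2, D→D2}(U) on A yields {(18, 1, 2, 1, 2), (18, 1, 2, 2, 14), (18, 1, 2, 40, 38), (18, 2, 14, 1, 2), (18, 2, 14, 2, 14), (18, 2, 14, 40, 38), (18, 40, 38, 1, 2), (18, 40, 38, 2, 14), (18, 40, 38, 40, 38), (3, 20, 34, 20, 34), (3, 20, 34, 3, 12), (3, 3, 12, 20, 34), (3, 3, 12, 3, 12), (31, 21, 12, 21, 12), (31, 21, 12, 31, 22), (31, 21, 12, 34, 9), (31, 21, 12, 39, 14), (31, 31, 22, 21, 12), (31, 31, 22, 31, 22), (31, 31, 22, 34, 9), (31, 31, 22, 39, 14), (31, 34, 9, 21, 12), (31, 34, 9, 31, 22), (31, 34, 9, 34, 9), (31, 34, 9, 39, 14), (31, 39, 14, 21, 12), (31, 39, 14, 31, 22), (31, 39, 14, 34, 9), (31, 39, 14, 39, 14)}.
Filtering on F > F2 leaves {(18, 2, 14, 1, 2), (18, 40, 38, 1, 2), (18, 40, 38, 2, 14), (3, 20, 34, 3, 12), (31, 31, 22, 21, 12), (31, 34, 9, 21, 12), (31, 34, 9, 31, 22), (31, 39, 14, 21, 12), (31, 39, 14, 31, 22), (31, 39, 14, 34, 9)}.
Projecting to D, F2: {(14, 1), (14, 21), (14, 31), (14, 34), (22, 21), (34, 3), (38, 1), (38, 2), (9, 21), (9, 31)}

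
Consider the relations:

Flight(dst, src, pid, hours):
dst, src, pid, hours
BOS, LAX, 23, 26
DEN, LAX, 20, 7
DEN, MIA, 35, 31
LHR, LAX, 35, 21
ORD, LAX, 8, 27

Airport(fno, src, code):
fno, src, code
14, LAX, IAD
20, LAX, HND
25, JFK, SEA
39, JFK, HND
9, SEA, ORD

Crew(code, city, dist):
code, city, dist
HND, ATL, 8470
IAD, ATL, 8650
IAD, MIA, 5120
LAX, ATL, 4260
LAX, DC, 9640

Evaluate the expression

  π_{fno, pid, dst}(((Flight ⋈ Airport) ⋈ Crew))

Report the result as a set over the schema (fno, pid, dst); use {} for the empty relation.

{(14, 20, DEN), (14, 23, BOS), (14, 35, LHR), (14, 8, ORD), (20, 20, DEN), (20, 23, BOS), (20, 35, LHR), (20, 8, ORD)}

Joining Flight and Airport on src yields {(BOS, LAX, 23, 26, 14, IAD), (BOS, LAX, 23, 26, 20, HND), (DEN, LAX, 20, 7, 14, IAD), (DEN, LAX, 20, 7, 20, HND), (LHR, LAX, 35, 21, 14, IAD), (LHR, LAX, 35, 21, 20, HND), (ORD, LAX, 8, 27, 14, IAD), (ORD, LAX, 8, 27, 20, HND)}.
Joining (Flight ⋈ Airport) and Crew on code yields {(BOS, LAX, 23, 26, 14, IAD, ATL, 8650), (BOS, LAX, 23, 26, 14, IAD, MIA, 5120), (BOS, LAX, 23, 26, 20, HND, ATL, 8470), (DEN, LAX, 20, 7, 14, IAD, ATL, 8650), (DEN, LAX, 20, 7, 14, IAD, MIA, 5120), (DEN, LAX, 20, 7, 20, HND, ATL, 8470), (LHR, LAX, 35, 21, 14, IAD, ATL, 8650), (LHR, LAX, 35, 21, 14, IAD, MIA, 5120), (LHR, LAX, 35, 21, 20, HND, ATL, 8470), (ORD, LAX, 8, 27, 14, IAD, ATL, 8650), (ORD, LAX, 8, 27, 14, IAD, MIA, 5120), (ORD, LAX, 8, 27, 20, HND, ATL, 8470)}.
Keep only column(s) fno, pid, dst (4 duplicate(s) eliminated): {(14, 20, DEN), (14, 23, BOS), (14, 35, LHR), (14, 8, ORD), (20, 20, DEN), (20, 23, BOS), (20, 35, LHR), (20, 8, ORD)}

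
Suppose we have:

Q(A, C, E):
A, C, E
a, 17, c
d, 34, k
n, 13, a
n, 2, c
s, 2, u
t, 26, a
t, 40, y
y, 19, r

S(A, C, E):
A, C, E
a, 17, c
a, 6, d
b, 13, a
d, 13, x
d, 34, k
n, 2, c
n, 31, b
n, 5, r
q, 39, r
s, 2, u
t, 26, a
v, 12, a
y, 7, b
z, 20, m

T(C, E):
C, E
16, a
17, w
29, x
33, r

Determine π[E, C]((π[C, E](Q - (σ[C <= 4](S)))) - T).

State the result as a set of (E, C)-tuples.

Filtering on C <= 4 leaves {(n, 2, c), (s, 2, u)}.
Set difference of the two operands is {(a, 17, c), (d, 34, k), (n, 13, a), (t, 26, a), (t, 40, y), (y, 19, r)}.
Projecting to C, E: {(13, a), (17, c), (19, r), (26, a), (34, k), (40, y)}
Set difference of the two operands is {(13, a), (17, c), (19, r), (26, a), (34, k), (40, y)}.
Projecting to E, C: {(a, 13), (a, 26), (c, 17), (k, 34), (r, 19), (y, 40)}

{(a, 13), (a, 26), (c, 17), (k, 34), (r, 19), (y, 40)}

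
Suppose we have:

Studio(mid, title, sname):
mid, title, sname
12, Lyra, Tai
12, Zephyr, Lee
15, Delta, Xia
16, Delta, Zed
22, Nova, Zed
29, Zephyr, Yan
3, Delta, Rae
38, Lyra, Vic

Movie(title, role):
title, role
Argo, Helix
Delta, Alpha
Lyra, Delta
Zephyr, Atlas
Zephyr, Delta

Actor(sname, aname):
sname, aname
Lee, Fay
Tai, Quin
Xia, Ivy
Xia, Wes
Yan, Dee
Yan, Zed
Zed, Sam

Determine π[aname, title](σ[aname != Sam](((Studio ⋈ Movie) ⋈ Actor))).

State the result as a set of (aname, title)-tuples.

Studio ⋈ Movie (natural join on title): {(12, Lyra, Tai, Delta), (12, Zephyr, Lee, Atlas), (12, Zephyr, Lee, Delta), (15, Delta, Xia, Alpha), (16, Delta, Zed, Alpha), (29, Zephyr, Yan, Atlas), (29, Zephyr, Yan, Delta), (3, Delta, Rae, Alpha), (38, Lyra, Vic, Delta)}
(Studio ⋈ Movie) ⋈ Actor (natural join on sname): {(12, Lyra, Tai, Delta, Quin), (12, Zephyr, Lee, Atlas, Fay), (12, Zephyr, Lee, Delta, Fay), (15, Delta, Xia, Alpha, Ivy), (15, Delta, Xia, Alpha, Wes), (16, Delta, Zed, Alpha, Sam), (29, Zephyr, Yan, Atlas, Dee), (29, Zephyr, Yan, Atlas, Zed), (29, Zephyr, Yan, Delta, Dee), (29, Zephyr, Yan, Delta, Zed)}
Apply σ_{aname != Sam}; surviving tuples: {(12, Lyra, Tai, Delta, Quin), (12, Zephyr, Lee, Atlas, Fay), (12, Zephyr, Lee, Delta, Fay), (15, Delta, Xia, Alpha, Ivy), (15, Delta, Xia, Alpha, Wes), (29, Zephyr, Yan, Atlas, Dee), (29, Zephyr, Yan, Atlas, Zed), (29, Zephyr, Yan, Delta, Dee), (29, Zephyr, Yan, Delta, Zed)}
π[aname, title]: project onto (aname, title) (3 duplicate(s) eliminated) → {(Dee, Zephyr), (Fay, Zephyr), (Ivy, Delta), (Quin, Lyra), (Wes, Delta), (Zed, Zephyr)}

{(Dee, Zephyr), (Fay, Zephyr), (Ivy, Delta), (Quin, Lyra), (Wes, Delta), (Zed, Zephyr)}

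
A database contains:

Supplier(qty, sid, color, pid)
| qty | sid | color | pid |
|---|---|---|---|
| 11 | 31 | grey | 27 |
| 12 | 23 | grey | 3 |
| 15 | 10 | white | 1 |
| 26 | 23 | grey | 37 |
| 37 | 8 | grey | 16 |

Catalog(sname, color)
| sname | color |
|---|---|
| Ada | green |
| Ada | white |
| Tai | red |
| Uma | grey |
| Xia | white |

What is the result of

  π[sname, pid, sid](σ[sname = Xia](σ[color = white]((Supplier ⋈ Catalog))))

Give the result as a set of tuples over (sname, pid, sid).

{(Xia, 1, 10)}

Supplier ⋈ Catalog (natural join on color): {(11, 31, grey, 27, Uma), (12, 23, grey, 3, Uma), (15, 10, white, 1, Ada), (15, 10, white, 1, Xia), (26, 23, grey, 37, Uma), (37, 8, grey, 16, Uma)}
Apply σ_{color = white}; surviving tuples: {(15, 10, white, 1, Ada), (15, 10, white, 1, Xia)}
Apply σ_{sname = Xia}; surviving tuples: {(15, 10, white, 1, Xia)}
π_{sname, pid, sid} gives {(Xia, 1, 10)}.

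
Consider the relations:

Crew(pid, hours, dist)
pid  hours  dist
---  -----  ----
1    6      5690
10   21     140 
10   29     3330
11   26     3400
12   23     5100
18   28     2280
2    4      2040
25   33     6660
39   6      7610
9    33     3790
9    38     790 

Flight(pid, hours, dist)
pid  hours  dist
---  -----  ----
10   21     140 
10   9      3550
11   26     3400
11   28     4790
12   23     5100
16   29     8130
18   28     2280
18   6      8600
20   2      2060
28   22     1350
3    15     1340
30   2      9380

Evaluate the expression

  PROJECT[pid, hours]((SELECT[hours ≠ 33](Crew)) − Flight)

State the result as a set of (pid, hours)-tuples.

σ[hours ≠ 33]: keep tuples satisfying hours ≠ 33 → {(1, 6, 5690), (10, 21, 140), (10, 29, 3330), (11, 26, 3400), (12, 23, 5100), (18, 28, 2280), (2, 4, 2040), (39, 6, 7610), (9, 38, 790)}
Difference: {(1, 6, 5690), (10, 21, 140), (10, 29, 3330), (11, 26, 3400), (12, 23, 5100), (18, 28, 2280), (2, 4, 2040), (39, 6, 7610), (9, 38, 790)} with {(10, 21, 140), (10, 9, 3550), (11, 26, 3400), (11, 28, 4790), (12, 23, 5100), (16, 29, 8130), (18, 28, 2280), (18, 6, 8600), (20, 2, 2060), (28, 22, 1350), (3, 15, 1340), (30, 2, 9380)} → {(1, 6, 5690), (10, 29, 3330), (2, 4, 2040), (39, 6, 7610), (9, 38, 790)}
Keep only column(s) pid, hours: {(1, 6), (10, 29), (2, 4), (39, 6), (9, 38)}

{(1, 6), (10, 29), (2, 4), (39, 6), (9, 38)}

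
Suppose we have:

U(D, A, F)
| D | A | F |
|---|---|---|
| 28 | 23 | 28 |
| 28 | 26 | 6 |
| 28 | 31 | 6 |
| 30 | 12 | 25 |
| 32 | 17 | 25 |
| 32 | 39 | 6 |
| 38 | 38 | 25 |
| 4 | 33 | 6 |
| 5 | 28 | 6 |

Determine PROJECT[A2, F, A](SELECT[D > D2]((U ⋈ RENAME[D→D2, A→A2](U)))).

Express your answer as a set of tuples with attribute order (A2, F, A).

{(12, 25, 17), (12, 25, 38), (17, 25, 38), (26, 6, 39), (28, 6, 26), (28, 6, 31), (28, 6, 39), (31, 6, 39), (33, 6, 26), (33, 6, 28), (33, 6, 31), (33, 6, 39)}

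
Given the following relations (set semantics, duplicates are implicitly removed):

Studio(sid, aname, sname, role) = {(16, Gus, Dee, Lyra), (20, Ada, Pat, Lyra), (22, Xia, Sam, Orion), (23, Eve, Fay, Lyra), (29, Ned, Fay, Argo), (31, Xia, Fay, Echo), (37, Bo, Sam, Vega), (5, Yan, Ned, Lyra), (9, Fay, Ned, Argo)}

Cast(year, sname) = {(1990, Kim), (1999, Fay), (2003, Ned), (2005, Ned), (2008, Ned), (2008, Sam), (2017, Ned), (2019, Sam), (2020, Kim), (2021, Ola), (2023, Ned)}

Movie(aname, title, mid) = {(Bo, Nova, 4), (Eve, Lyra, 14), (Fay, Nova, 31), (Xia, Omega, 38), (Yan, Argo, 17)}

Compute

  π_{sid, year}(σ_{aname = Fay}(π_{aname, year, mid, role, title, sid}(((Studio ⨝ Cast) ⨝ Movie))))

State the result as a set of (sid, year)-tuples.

{(9, 2003), (9, 2005), (9, 2008), (9, 2017), (9, 2023)}

Joining Studio and Cast on sname yields {(22, Xia, Sam, Orion, 2008), (22, Xia, Sam, Orion, 2019), (23, Eve, Fay, Lyra, 1999), (29, Ned, Fay, Argo, 1999), (31, Xia, Fay, Echo, 1999), (37, Bo, Sam, Vega, 2008), (37, Bo, Sam, Vega, 2019), (5, Yan, Ned, Lyra, 2003), (5, Yan, Ned, Lyra, 2005), (5, Yan, Ned, Lyra, 2008), (5, Yan, Ned, Lyra, 2017), (5, Yan, Ned, Lyra, 2023), (9, Fay, Ned, Argo, 2003), (9, Fay, Ned, Argo, 2005), (9, Fay, Ned, Argo, 2008), (9, Fay, Ned, Argo, 2017), (9, Fay, Ned, Argo, 2023)}.
Joining (Studio ⨝ Cast) and Movie on aname yields {(22, Xia, Sam, Orion, 2008, Omega, 38), (22, Xia, Sam, Orion, 2019, Omega, 38), (23, Eve, Fay, Lyra, 1999, Lyra, 14), (31, Xia, Fay, Echo, 1999, Omega, 38), (37, Bo, Sam, Vega, 2008, Nova, 4), (37, Bo, Sam, Vega, 2019, Nova, 4), (5, Yan, Ned, Lyra, 2003, Argo, 17), (5, Yan, Ned, Lyra, 2005, Argo, 17), (5, Yan, Ned, Lyra, 2008, Argo, 17), (5, Yan, Ned, Lyra, 2017, Argo, 17), (5, Yan, Ned, Lyra, 2023, Argo, 17), (9, Fay, Ned, Argo, 2003, Nova, 31), (9, Fay, Ned, Argo, 2005, Nova, 31), (9, Fay, Ned, Argo, 2008, Nova, 31), (9, Fay, Ned, Argo, 2017, Nova, 31), (9, Fay, Ned, Argo, 2023, Nova, 31)}.
π[aname, year, mid, role, title, sid]: project onto (aname, year, mid, role, title, sid) → {(Bo, 2008, 4, Vega, Nova, 37), (Bo, 2019, 4, Vega, Nova, 37), (Eve, 1999, 14, Lyra, Lyra, 23), (Fay, 2003, 31, Argo, Nova, 9), (Fay, 2005, 31, Argo, Nova, 9), (Fay, 2008, 31, Argo, Nova, 9), (Fay, 2017, 31, Argo, Nova, 9), (Fay, 2023, 31, Argo, Nova, 9), (Xia, 1999, 38, Echo, Omega, 31), (Xia, 2008, 38, Orion, Omega, 22), (Xia, 2019, 38, Orion, Omega, 22), (Yan, 2003, 17, Lyra, Argo, 5), (Yan, 2005, 17, Lyra, Argo, 5), (Yan, 2008, 17, Lyra, Argo, 5), (Yan, 2017, 17, Lyra, Argo, 5), (Yan, 2023, 17, Lyra, Argo, 5)}
Filtering on aname = Fay leaves {(Fay, 2003, 31, Argo, Nova, 9), (Fay, 2005, 31, Argo, Nova, 9), (Fay, 2008, 31, Argo, Nova, 9), (Fay, 2017, 31, Argo, Nova, 9), (Fay, 2023, 31, Argo, Nova, 9)}.
π[sid, year]: project onto (sid, year) → {(9, 2003), (9, 2005), (9, 2008), (9, 2017), (9, 2023)}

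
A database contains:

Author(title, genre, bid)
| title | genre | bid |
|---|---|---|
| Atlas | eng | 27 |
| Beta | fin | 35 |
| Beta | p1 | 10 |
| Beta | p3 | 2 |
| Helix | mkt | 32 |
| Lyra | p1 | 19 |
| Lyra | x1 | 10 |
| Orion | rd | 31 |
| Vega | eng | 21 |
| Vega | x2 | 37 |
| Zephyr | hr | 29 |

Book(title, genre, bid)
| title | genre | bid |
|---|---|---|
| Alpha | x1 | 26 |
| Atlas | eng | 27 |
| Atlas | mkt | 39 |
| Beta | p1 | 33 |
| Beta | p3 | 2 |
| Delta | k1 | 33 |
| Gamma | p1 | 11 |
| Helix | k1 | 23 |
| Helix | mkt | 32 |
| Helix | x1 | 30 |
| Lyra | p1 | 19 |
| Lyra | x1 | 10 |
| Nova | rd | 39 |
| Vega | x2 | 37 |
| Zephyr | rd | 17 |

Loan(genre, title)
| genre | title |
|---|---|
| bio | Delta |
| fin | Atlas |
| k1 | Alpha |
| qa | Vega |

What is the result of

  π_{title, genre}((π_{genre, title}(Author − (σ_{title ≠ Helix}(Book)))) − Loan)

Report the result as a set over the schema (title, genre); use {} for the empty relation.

{(Beta, fin), (Beta, p1), (Helix, mkt), (Orion, rd), (Vega, eng), (Zephyr, hr)}

Filtering on title ≠ Helix leaves {(Alpha, x1, 26), (Atlas, eng, 27), (Atlas, mkt, 39), (Beta, p1, 33), (Beta, p3, 2), (Delta, k1, 33), (Gamma, p1, 11), (Lyra, p1, 19), (Lyra, x1, 10), (Nova, rd, 39), (Vega, x2, 37), (Zephyr, rd, 17)}.
Difference: {(Atlas, eng, 27), (Beta, fin, 35), (Beta, p1, 10), (Beta, p3, 2), (Helix, mkt, 32), (Lyra, p1, 19), (Lyra, x1, 10), (Orion, rd, 31), (Vega, eng, 21), (Vega, x2, 37), (Zephyr, hr, 29)} with {(Alpha, x1, 26), (Atlas, eng, 27), (Atlas, mkt, 39), (Beta, p1, 33), (Beta, p3, 2), (Delta, k1, 33), (Gamma, p1, 11), (Lyra, p1, 19), (Lyra, x1, 10), (Nova, rd, 39), (Vega, x2, 37), (Zephyr, rd, 17)} → {(Beta, fin, 35), (Beta, p1, 10), (Helix, mkt, 32), (Orion, rd, 31), (Vega, eng, 21), (Zephyr, hr, 29)}
Keep only column(s) genre, title: {(eng, Vega), (fin, Beta), (hr, Zephyr), (mkt, Helix), (p1, Beta), (rd, Orion)}
Difference: {(eng, Vega), (fin, Beta), (hr, Zephyr), (mkt, Helix), (p1, Beta), (rd, Orion)} with {(bio, Delta), (fin, Atlas), (k1, Alpha), (qa, Vega)} → {(eng, Vega), (fin, Beta), (hr, Zephyr), (mkt, Helix), (p1, Beta), (rd, Orion)}
Keep only column(s) title, genre: {(Beta, fin), (Beta, p1), (Helix, mkt), (Orion, rd), (Vega, eng), (Zephyr, hr)}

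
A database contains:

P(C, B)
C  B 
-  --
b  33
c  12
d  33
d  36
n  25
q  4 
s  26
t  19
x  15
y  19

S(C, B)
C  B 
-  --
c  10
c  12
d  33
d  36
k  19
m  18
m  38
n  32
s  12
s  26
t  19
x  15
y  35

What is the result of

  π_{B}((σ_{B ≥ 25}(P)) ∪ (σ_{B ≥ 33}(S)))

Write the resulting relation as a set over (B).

{25, 26, 33, 35, 36, 38}

σ[B ≥ 25]: keep tuples satisfying B ≥ 25 → {(b, 33), (d, 33), (d, 36), (n, 25), (s, 26)}
σ[B ≥ 33]: keep tuples satisfying B ≥ 33 → {(d, 33), (d, 36), (m, 38), (y, 35)}
Set union of the two operands is {(b, 33), (d, 33), (d, 36), (m, 38), (n, 25), (s, 26), (y, 35)}.
Projecting to B (1 duplicate(s) eliminated): {25, 26, 33, 35, 36, 38}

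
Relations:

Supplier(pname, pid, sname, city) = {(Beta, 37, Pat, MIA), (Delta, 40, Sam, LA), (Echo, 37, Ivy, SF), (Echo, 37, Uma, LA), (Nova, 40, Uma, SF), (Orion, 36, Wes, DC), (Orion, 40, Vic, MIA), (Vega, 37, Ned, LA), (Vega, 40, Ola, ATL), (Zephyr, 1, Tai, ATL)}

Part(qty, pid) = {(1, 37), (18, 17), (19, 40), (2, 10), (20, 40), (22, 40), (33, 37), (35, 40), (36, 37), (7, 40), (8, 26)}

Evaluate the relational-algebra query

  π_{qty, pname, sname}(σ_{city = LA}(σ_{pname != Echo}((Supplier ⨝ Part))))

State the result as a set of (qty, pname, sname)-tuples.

{(1, Vega, Ned), (19, Delta, Sam), (20, Delta, Sam), (22, Delta, Sam), (33, Vega, Ned), (35, Delta, Sam), (36, Vega, Ned), (7, Delta, Sam)}

Supplier ⋈ Part (natural join on pid): {(Beta, 37, Pat, MIA, 1), (Beta, 37, Pat, MIA, 33), (Beta, 37, Pat, MIA, 36), (Delta, 40, Sam, LA, 19), (Delta, 40, Sam, LA, 20), (Delta, 40, Sam, LA, 22), (Delta, 40, Sam, LA, 35), (Delta, 40, Sam, LA, 7), (Echo, 37, Ivy, SF, 1), (Echo, 37, Ivy, SF, 33), (Echo, 37, Ivy, SF, 36), (Echo, 37, Uma, LA, 1), (Echo, 37, Uma, LA, 33), (Echo, 37, Uma, LA, 36), (Nova, 40, Uma, SF, 19), (Nova, 40, Uma, SF, 20), (Nova, 40, Uma, SF, 22), (Nova, 40, Uma, SF, 35), (Nova, 40, Uma, SF, 7), (Orion, 40, Vic, MIA, 19), (Orion, 40, Vic, MIA, 20), (Orion, 40, Vic, MIA, 22), (Orion, 40, Vic, MIA, 35), (Orion, 40, Vic, MIA, 7), (Vega, 37, Ned, LA, 1), (Vega, 37, Ned, LA, 33), (Vega, 37, Ned, LA, 36), (Vega, 40, Ola, ATL, 19), (Vega, 40, Ola, ATL, 20), (Vega, 40, Ola, ATL, 22), (Vega, 40, Ola, ATL, 35), (Vega, 40, Ola, ATL, 7)}
Apply σ_{pname != Echo}; surviving tuples: {(Beta, 37, Pat, MIA, 1), (Beta, 37, Pat, MIA, 33), (Beta, 37, Pat, MIA, 36), (Delta, 40, Sam, LA, 19), (Delta, 40, Sam, LA, 20), (Delta, 40, Sam, LA, 22), (Delta, 40, Sam, LA, 35), (Delta, 40, Sam, LA, 7), (Nova, 40, Uma, SF, 19), (Nova, 40, Uma, SF, 20), (Nova, 40, Uma, SF, 22), (Nova, 40, Uma, SF, 35), (Nova, 40, Uma, SF, 7), (Orion, 40, Vic, MIA, 19), (Orion, 40, Vic, MIA, 20), (Orion, 40, Vic, MIA, 22), (Orion, 40, Vic, MIA, 35), (Orion, 40, Vic, MIA, 7), (Vega, 37, Ned, LA, 1), (Vega, 37, Ned, LA, 33), (Vega, 37, Ned, LA, 36), (Vega, 40, Ola, ATL, 19), (Vega, 40, Ola, ATL, 20), (Vega, 40, Ola, ATL, 22), (Vega, 40, Ola, ATL, 35), (Vega, 40, Ola, ATL, 7)}
Apply σ_{city = LA}; surviving tuples: {(Delta, 40, Sam, LA, 19), (Delta, 40, Sam, LA, 20), (Delta, 40, Sam, LA, 22), (Delta, 40, Sam, LA, 35), (Delta, 40, Sam, LA, 7), (Vega, 37, Ned, LA, 1), (Vega, 37, Ned, LA, 33), (Vega, 37, Ned, LA, 36)}
π[qty, pname, sname]: project onto (qty, pname, sname) → {(1, Vega, Ned), (19, Delta, Sam), (20, Delta, Sam), (22, Delta, Sam), (33, Vega, Ned), (35, Delta, Sam), (36, Vega, Ned), (7, Delta, Sam)}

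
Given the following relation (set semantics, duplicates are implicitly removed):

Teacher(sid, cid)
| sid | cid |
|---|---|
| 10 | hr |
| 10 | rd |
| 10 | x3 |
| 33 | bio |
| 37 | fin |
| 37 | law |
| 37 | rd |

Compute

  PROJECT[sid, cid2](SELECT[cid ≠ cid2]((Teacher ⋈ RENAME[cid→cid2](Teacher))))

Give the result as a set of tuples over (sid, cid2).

ρ[cid→cid2]: schema becomes (sid, cid2); tuples unchanged.
Joining Teacher and RENAME[cid→cid2](Teacher) on sid yields {(10, hr, hr), (10, hr, rd), (10, hr, x3), (10, rd, hr), (10, rd, rd), (10, rd, x3), (10, x3, hr), (10, x3, rd), (10, x3, x3), (33, bio, bio), (37, fin, fin), (37, fin, law), (37, fin, rd), (37, law, fin), (37, law, law), (37, law, rd), (37, rd, fin), (37, rd, law), (37, rd, rd)}.
Apply σ_{cid ≠ cid2}; surviving tuples: {(10, hr, rd), (10, hr, x3), (10, rd, hr), (10, rd, x3), (10, x3, hr), (10, x3, rd), (37, fin, law), (37, fin, rd), (37, law, fin), (37, law, rd), (37, rd, fin), (37, rd, law)}
π[sid, cid2]: project onto (sid, cid2) (6 duplicate(s) eliminated) → {(10, hr), (10, rd), (10, x3), (37, fin), (37, law), (37, rd)}

{(10, hr), (10, rd), (10, x3), (37, fin), (37, law), (37, rd)}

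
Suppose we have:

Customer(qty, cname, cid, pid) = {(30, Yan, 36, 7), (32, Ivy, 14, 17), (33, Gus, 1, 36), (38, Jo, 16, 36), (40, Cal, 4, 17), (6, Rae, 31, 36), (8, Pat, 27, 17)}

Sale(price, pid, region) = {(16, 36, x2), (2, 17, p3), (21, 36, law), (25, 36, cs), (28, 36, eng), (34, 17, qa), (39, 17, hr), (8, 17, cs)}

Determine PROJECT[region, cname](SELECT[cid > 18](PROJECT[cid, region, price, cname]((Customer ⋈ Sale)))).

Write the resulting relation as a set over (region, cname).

Customer ⋈ Sale (natural join on pid): {(32, Ivy, 14, 17, 2, p3), (32, Ivy, 14, 17, 34, qa), (32, Ivy, 14, 17, 39, hr), (32, Ivy, 14, 17, 8, cs), (33, Gus, 1, 36, 16, x2), (33, Gus, 1, 36, 21, law), (33, Gus, 1, 36, 25, cs), (33, Gus, 1, 36, 28, eng), (38, Jo, 16, 36, 16, x2), (38, Jo, 16, 36, 21, law), (38, Jo, 16, 36, 25, cs), (38, Jo, 16, 36, 28, eng), (40, Cal, 4, 17, 2, p3), (40, Cal, 4, 17, 34, qa), (40, Cal, 4, 17, 39, hr), (40, Cal, 4, 17, 8, cs), (6, Rae, 31, 36, 16, x2), (6, Rae, 31, 36, 21, law), (6, Rae, 31, 36, 25, cs), (6, Rae, 31, 36, 28, eng), (8, Pat, 27, 17, 2, p3), (8, Pat, 27, 17, 34, qa), (8, Pat, 27, 17, 39, hr), (8, Pat, 27, 17, 8, cs)}
π[cid, region, price, cname]: project onto (cid, region, price, cname) → {(1, cs, 25, Gus), (1, eng, 28, Gus), (1, law, 21, Gus), (1, x2, 16, Gus), (14, cs, 8, Ivy), (14, hr, 39, Ivy), (14, p3, 2, Ivy), (14, qa, 34, Ivy), (16, cs, 25, Jo), (16, eng, 28, Jo), (16, law, 21, Jo), (16, x2, 16, Jo), (27, cs, 8, Pat), (27, hr, 39, Pat), (27, p3, 2, Pat), (27, qa, 34, Pat), (31, cs, 25, Rae), (31, eng, 28, Rae), (31, law, 21, Rae), (31, x2, 16, Rae), (4, cs, 8, Cal), (4, hr, 39, Cal), (4, p3, 2, Cal), (4, qa, 34, Cal)}
σ[cid > 18]: keep tuples satisfying cid > 18 → {(27, cs, 8, Pat), (27, hr, 39, Pat), (27, p3, 2, Pat), (27, qa, 34, Pat), (31, cs, 25, Rae), (31, eng, 28, Rae), (31, law, 21, Rae), (31, x2, 16, Rae)}
π[region, cname]: project onto (region, cname) → {(cs, Pat), (cs, Rae), (eng, Rae), (hr, Pat), (law, Rae), (p3, Pat), (qa, Pat), (x2, Rae)}

{(cs, Pat), (cs, Rae), (eng, Rae), (hr, Pat), (law, Rae), (p3, Pat), (qa, Pat), (x2, Rae)}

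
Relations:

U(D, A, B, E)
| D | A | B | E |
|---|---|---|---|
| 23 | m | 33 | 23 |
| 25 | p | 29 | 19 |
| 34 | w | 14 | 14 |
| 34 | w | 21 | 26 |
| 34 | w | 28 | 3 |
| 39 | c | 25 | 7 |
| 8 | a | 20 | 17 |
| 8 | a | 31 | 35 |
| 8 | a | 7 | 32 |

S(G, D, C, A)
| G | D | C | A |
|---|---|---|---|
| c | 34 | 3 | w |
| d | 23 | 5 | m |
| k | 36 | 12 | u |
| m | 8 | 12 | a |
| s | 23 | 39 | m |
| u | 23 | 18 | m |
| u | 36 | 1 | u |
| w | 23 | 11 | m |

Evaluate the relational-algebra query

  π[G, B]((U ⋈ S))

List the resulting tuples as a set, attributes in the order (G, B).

{(c, 14), (c, 21), (c, 28), (d, 33), (m, 20), (m, 31), (m, 7), (s, 33), (u, 33), (w, 33)}

Natural join on D, A: {(23, m, 33, 23, d, 5), (23, m, 33, 23, s, 39), (23, m, 33, 23, u, 18), (23, m, 33, 23, w, 11), (34, w, 14, 14, c, 3), (34, w, 21, 26, c, 3), (34, w, 28, 3, c, 3), (8, a, 20, 17, m, 12), (8, a, 31, 35, m, 12), (8, a, 7, 32, m, 12)}
Projecting to G, B: {(c, 14), (c, 21), (c, 28), (d, 33), (m, 20), (m, 31), (m, 7), (s, 33), (u, 33), (w, 33)}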